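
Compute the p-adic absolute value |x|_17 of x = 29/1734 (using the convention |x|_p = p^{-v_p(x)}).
|29/1734|_17 = 289

Step 1 — compute v_17(x) by factoring powers of 17 out of the numerator and denominator: v_17(29/1734) = -2. Step 2 — apply |x|_p = p^{-v_p(x)} = 17^{2} = 289.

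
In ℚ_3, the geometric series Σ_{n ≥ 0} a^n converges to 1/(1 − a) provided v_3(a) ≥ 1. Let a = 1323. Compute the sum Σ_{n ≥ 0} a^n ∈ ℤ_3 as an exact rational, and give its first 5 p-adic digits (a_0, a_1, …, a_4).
Σ a^n = 1/(1 − a) = -1/1322;  first 5 digits = (1, 0, 0, 1, 1)

v_3(a) = 3 ≥ 1, so the series converges in ℤ_3 to 1/(1 − a) = 1/(1 − 1323) = -1/1322. Expand this rational in ℤ_3: compute digits iteratively via d_i = x_i mod 3, x_{i+1} = (x_i − d_i)/3. The first 5 digits are (1, 0, 0, 1, 1).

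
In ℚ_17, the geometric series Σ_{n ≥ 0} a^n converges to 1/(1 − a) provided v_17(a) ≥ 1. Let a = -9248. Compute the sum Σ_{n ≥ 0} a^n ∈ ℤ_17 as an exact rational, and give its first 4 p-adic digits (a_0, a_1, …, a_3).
Σ a^n = 1/(1 − a) = 1/9249;  first 4 digits = (1, 0, 2, 15)

v_17(a) = 2 ≥ 1, so the series converges in ℤ_17 to 1/(1 − a) = 1/(1 − (-9248)) = 1/9249. Expand this rational in ℤ_17: compute digits iteratively via d_i = x_i mod 17, x_{i+1} = (x_i − d_i)/17. The first 4 digits are (1, 0, 2, 15).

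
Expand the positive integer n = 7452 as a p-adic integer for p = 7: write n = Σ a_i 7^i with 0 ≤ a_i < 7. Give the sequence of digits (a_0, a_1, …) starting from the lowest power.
(a_0, a_1, …) = (4, 0, 5, 0, 3)

Repeated division by 7 gives the digits low-to-high: 7452 = 4 + 5·7^2 + 3·7^4. Digit sequence: (4, 0, 5, 0, 3).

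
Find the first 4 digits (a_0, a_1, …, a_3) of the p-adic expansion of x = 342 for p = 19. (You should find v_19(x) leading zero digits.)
(a_0, …, a_3) = (0, 18, 0, 0)

v_19(342) = 1, so a_0 = ... = a_0 = 0. Factor out: x = 19^1 · u with u = 18 a unit in ℤ_19. Expand u iteratively via a_{v+i} = u_i mod 19, u_{i+1} = (u_i − a_{v+i})/19:
  u_0 = 18;  a_1 = 18;  u_1 = (u_0 − 18)/19 = 0
  u_1 = 0;  a_2 = 0;  u_2 = (u_1 − 0)/19 = 0
  u_2 = 0;  a_3 = 0;  u_3 = (u_2 − 0)/19 = 0
Digits: (0, 18, 0, 0).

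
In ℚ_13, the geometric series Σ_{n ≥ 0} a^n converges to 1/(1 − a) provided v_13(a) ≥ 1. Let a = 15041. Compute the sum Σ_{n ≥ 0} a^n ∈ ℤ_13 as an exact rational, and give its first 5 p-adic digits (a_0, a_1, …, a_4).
Σ a^n = 1/(1 − a) = -1/15040;  first 5 digits = (1, 0, 11, 6, 4)

v_13(a) = 2 ≥ 1, so the series converges in ℤ_13 to 1/(1 − a) = 1/(1 − 15041) = -1/15040. Expand this rational in ℤ_13: compute digits iteratively via d_i = x_i mod 13, x_{i+1} = (x_i − d_i)/13. The first 5 digits are (1, 0, 11, 6, 4).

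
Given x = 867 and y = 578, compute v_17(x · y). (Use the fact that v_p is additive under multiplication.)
v_17(501126) = 4

v_p(x) = 2 (factor: 867 = 17^2 · 3); v_p(y) = 2 (factor: 578 = 17^2 · 2). Additivity: v_p(xy) = v_p(x) + v_p(y) = 2 + 2 = 4. (Direct check: xy = 501126 = 17^4 · (6).)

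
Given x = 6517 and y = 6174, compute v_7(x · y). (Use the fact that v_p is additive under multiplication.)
v_7(40235958) = 6

v_p(x) = 3 (factor: 6517 = 7^3 · 19); v_p(y) = 3 (factor: 6174 = 7^3 · 18). Additivity: v_p(xy) = v_p(x) + v_p(y) = 3 + 3 = 6. (Direct check: xy = 40235958 = 7^6 · (342).)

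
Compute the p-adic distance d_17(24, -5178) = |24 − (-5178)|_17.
d_17(24, -5178) = 1/289

Step 1 — x − y = 24 − (-5178) = 5202. Step 2 — v_17(5202) = 2 (factor: 5202 = (17^2 · 18); the sign does not affect v_p). Step 3 — |x − y|_17 = 17^{-2} = 1/289.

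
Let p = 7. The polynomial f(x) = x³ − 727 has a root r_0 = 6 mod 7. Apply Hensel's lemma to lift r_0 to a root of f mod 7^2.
r_1 = 13 (mod 49)

Hensel: r_{i+1} = r_i − f(r_i)/f′(r_i) mod 7^{i+2}, where f′(x) = 3x². Iterate:
  r_0 = 6 (mod 7)
  r_1 = 13 (mod 49)
Final: r = 13 with f(r) ≡ 0 mod 7^2.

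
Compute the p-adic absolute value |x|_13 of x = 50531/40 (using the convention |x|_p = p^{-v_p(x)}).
|50531/40|_13 = 1/2197

Step 1 — compute v_13(x) by factoring powers of 13 out of the numerator and denominator: v_13(50531/40) = 3. Step 2 — apply |x|_p = p^{-v_p(x)} = 13^{-3} = 1/2197.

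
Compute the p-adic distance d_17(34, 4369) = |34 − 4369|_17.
d_17(34, 4369) = 1/289

Step 1 — x − y = 34 − 4369 = -4335. Step 2 — v_17(-4335) = 2 (factor: -4335 = −(17^2 · 15); the sign does not affect v_p). Step 3 — |x − y|_17 = 17^{-2} = 1/289.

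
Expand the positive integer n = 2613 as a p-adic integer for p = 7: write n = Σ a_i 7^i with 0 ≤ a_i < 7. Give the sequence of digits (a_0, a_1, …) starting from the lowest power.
(a_0, a_1, …) = (2, 2, 4, 0, 1)

Repeated division by 7 gives the digits low-to-high: 2613 = 2 + 2·7^1 + 4·7^2 + 1·7^4. Digit sequence: (2, 2, 4, 0, 1).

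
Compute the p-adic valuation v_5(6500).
v_5(6500) = 3

v_5(n) is the largest exponent k such that 5^k divides n. Factor out: 6500 = 5^3 · 52. (Sign doesn't affect v_p.) So v_5(6500) = 3.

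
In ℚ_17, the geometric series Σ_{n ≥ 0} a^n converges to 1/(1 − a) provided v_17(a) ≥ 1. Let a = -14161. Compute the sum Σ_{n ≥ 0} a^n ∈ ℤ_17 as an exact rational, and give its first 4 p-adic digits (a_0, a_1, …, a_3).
Σ a^n = 1/(1 − a) = 1/14162;  first 4 digits = (1, 0, 2, 14)

v_17(a) = 2 ≥ 1, so the series converges in ℤ_17 to 1/(1 − a) = 1/(1 − (-14161)) = 1/14162. Expand this rational in ℤ_17: compute digits iteratively via d_i = x_i mod 17, x_{i+1} = (x_i − d_i)/17. The first 4 digits are (1, 0, 2, 14).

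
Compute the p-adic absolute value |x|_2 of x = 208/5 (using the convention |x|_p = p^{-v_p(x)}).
|208/5|_2 = 1/16

Step 1 — compute v_2(x) by factoring powers of 2 out of the numerator and denominator: v_2(208/5) = 4. Step 2 — apply |x|_p = p^{-v_p(x)} = 2^{-4} = 1/16.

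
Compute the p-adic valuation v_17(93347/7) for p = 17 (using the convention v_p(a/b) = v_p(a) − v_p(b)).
v_17(93347/7) = 3

Factor powers of 17 from the numerator and denominator of the reduced fraction: 93347 = 17^3 · 19 and 7 = 17^0 · 7. Apply v_p(a/b) = v_p(a) − v_p(b): v_17(93347/7) = 3 − 0 = 3.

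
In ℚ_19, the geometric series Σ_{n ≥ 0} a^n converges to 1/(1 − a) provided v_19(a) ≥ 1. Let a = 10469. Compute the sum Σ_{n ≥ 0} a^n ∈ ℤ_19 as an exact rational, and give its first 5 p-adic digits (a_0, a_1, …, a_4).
Σ a^n = 1/(1 − a) = -1/10468;  first 5 digits = (1, 0, 10, 1, 5)

v_19(a) = 2 ≥ 1, so the series converges in ℤ_19 to 1/(1 − a) = 1/(1 − 10469) = -1/10468. Expand this rational in ℤ_19: compute digits iteratively via d_i = x_i mod 19, x_{i+1} = (x_i − d_i)/19. The first 5 digits are (1, 0, 10, 1, 5).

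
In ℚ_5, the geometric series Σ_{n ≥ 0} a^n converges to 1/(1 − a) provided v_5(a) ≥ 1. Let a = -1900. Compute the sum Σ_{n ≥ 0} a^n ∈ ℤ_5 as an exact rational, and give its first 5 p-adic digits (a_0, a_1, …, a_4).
Σ a^n = 1/(1 − a) = 1/1901;  first 5 digits = (1, 0, 4, 4, 2)

v_5(a) = 2 ≥ 1, so the series converges in ℤ_5 to 1/(1 − a) = 1/(1 − (-1900)) = 1/1901. Expand this rational in ℤ_5: compute digits iteratively via d_i = x_i mod 5, x_{i+1} = (x_i − d_i)/5. The first 5 digits are (1, 0, 4, 4, 2).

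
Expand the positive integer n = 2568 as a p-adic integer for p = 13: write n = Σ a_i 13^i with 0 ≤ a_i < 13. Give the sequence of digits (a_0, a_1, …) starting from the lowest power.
(a_0, a_1, …) = (7, 2, 2, 1)

Repeated division by 13 gives the digits low-to-high: 2568 = 7 + 2·13^1 + 2·13^2 + 1·13^3. Digit sequence: (7, 2, 2, 1).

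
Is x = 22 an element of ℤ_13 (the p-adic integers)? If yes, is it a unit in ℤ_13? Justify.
x ∈ ℤ_13^× (unit); v_13(x) = 0

ℤ_13 = {x ∈ ℚ_13 : v_13(x) ≥ 0} and ℤ_13^× = {x ∈ ℤ_13 : v_13(x) = 0}. Here v_13(22) = v_13(num) − v_13(den) = 0; compare against these criteria.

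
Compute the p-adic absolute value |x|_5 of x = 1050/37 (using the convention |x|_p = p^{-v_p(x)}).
|1050/37|_5 = 1/25

Step 1 — compute v_5(x) by factoring powers of 5 out of the numerator and denominator: v_5(1050/37) = 2. Step 2 — apply |x|_p = p^{-v_p(x)} = 5^{-2} = 1/25.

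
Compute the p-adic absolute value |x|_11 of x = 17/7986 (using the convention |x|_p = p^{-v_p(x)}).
|17/7986|_11 = 1331

Step 1 — compute v_11(x) by factoring powers of 11 out of the numerator and denominator: v_11(17/7986) = -3. Step 2 — apply |x|_p = p^{-v_p(x)} = 11^{3} = 1331.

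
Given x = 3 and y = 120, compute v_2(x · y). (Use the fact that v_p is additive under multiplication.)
v_2(360) = 3

v_p(x) = 0 (factor: 3 = 2^0 · 3); v_p(y) = 3 (factor: 120 = 2^3 · 15). Additivity: v_p(xy) = v_p(x) + v_p(y) = 0 + 3 = 3. (Direct check: xy = 360 = 2^3 · (45).)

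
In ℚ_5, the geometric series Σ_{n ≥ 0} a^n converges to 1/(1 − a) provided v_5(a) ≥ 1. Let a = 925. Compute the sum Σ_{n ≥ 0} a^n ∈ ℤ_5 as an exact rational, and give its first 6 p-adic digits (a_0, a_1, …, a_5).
Σ a^n = 1/(1 − a) = -1/924;  first 6 digits = (1, 0, 2, 2, 0, 4)

v_5(a) = 2 ≥ 1, so the series converges in ℤ_5 to 1/(1 − a) = 1/(1 − 925) = -1/924. Expand this rational in ℤ_5: compute digits iteratively via d_i = x_i mod 5, x_{i+1} = (x_i − d_i)/5. The first 6 digits are (1, 0, 2, 2, 0, 4).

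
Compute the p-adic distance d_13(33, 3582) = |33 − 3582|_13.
d_13(33, 3582) = 1/169

Step 1 — x − y = 33 − 3582 = -3549. Step 2 — v_13(-3549) = 2 (factor: -3549 = −(13^2 · 21); the sign does not affect v_p). Step 3 — |x − y|_13 = 13^{-2} = 1/169.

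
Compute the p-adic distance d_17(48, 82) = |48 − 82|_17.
d_17(48, 82) = 1/17

Step 1 — x − y = 48 − 82 = -34. Step 2 — v_17(-34) = 1 (factor: -34 = −(17^1 · 2); the sign does not affect v_p). Step 3 — |x − y|_17 = 17^{-1} = 1/17.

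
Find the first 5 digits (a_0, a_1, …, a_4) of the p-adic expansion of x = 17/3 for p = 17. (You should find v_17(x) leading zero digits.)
(a_0, …, a_4) = (0, 6, 11, 5, 11)

v_17(17/3) = 1, so a_0 = ... = a_0 = 0. Factor out: x = 17^1 · u with u = 1/3 a unit in ℤ_17. Expand u iteratively via a_{v+i} = u_i mod 17, u_{i+1} = (u_i − a_{v+i})/17:
  u_0 = 1/3;  a_1 = 6;  u_1 = (u_0 − 6)/17 = -1/3
  u_1 = -1/3;  a_2 = 11;  u_2 = (u_1 − 11)/17 = -2/3
  u_2 = -2/3;  a_3 = 5;  u_3 = (u_2 − 5)/17 = -1/3
  u_3 = -1/3;  a_4 = 11;  u_4 = (u_3 − 11)/17 = -2/3
Digits: (0, 6, 11, 5, 11).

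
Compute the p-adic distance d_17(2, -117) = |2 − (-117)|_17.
d_17(2, -117) = 1/17

Step 1 — x − y = 2 − (-117) = 119. Step 2 — v_17(119) = 1 (factor: 119 = (17^1 · 7); the sign does not affect v_p). Step 3 — |x − y|_17 = 17^{-1} = 1/17.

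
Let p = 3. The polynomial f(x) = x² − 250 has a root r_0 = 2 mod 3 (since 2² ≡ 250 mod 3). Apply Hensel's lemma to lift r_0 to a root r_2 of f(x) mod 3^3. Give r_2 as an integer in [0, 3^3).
r_2 = 14 (mod 27)

Hensel's recurrence: r_{i+1} = r_i − f(r_i)·(f′(r_i))^{-1} mod 3^{i+2}, with f′(x) = 2x. Iterate:
  r_0 = 2 (mod 3)
  r_1 = 5 (mod 9)
  r_2 = 14 (mod 27)
Final: r_2 = 14, and one checks f(r_2) ≡ 0 mod 3^3.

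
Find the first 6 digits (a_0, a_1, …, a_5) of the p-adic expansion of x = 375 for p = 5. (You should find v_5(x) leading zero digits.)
(a_0, …, a_5) = (0, 0, 0, 3, 0, 0)

v_5(375) = 3, so a_0 = ... = a_2 = 0. Factor out: x = 5^3 · u with u = 3 a unit in ℤ_5. Expand u iteratively via a_{v+i} = u_i mod 5, u_{i+1} = (u_i − a_{v+i})/5:
  u_0 = 3;  a_3 = 3;  u_1 = (u_0 − 3)/5 = 0
  u_1 = 0;  a_4 = 0;  u_2 = (u_1 − 0)/5 = 0
  u_2 = 0;  a_5 = 0;  u_3 = (u_2 − 0)/5 = 0
Digits: (0, 0, 0, 3, 0, 0).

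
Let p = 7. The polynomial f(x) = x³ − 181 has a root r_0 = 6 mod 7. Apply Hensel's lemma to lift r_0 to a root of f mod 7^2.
r_1 = 27 (mod 49)

Hensel: r_{i+1} = r_i − f(r_i)/f′(r_i) mod 7^{i+2}, where f′(x) = 3x². Iterate:
  r_0 = 6 (mod 7)
  r_1 = 27 (mod 49)
Final: r = 27 with f(r) ≡ 0 mod 7^2.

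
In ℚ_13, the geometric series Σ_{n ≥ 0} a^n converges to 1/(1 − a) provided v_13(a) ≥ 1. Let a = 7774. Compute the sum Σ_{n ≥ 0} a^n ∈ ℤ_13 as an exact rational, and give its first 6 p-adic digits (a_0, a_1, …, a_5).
Σ a^n = 1/(1 − a) = -1/7773;  first 6 digits = (1, 0, 7, 3, 10, 6)

v_13(a) = 2 ≥ 1, so the series converges in ℤ_13 to 1/(1 − a) = 1/(1 − 7774) = -1/7773. Expand this rational in ℤ_13: compute digits iteratively via d_i = x_i mod 13, x_{i+1} = (x_i − d_i)/13. The first 6 digits are (1, 0, 7, 3, 10, 6).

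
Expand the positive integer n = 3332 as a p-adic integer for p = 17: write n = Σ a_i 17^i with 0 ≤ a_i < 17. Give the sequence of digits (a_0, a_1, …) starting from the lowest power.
(a_0, a_1, …) = (0, 9, 11)

Repeated division by 17 gives the digits low-to-high: 3332 = 9·17^1 + 11·17^2. Digit sequence: (0, 9, 11).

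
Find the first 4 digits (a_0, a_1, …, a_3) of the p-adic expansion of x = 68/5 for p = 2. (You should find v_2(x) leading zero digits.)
(a_0, …, a_3) = (0, 0, 1, 0)

v_2(68/5) = 2, so a_0 = ... = a_1 = 0. Factor out: x = 2^2 · u with u = 17/5 a unit in ℤ_2. Expand u iteratively via a_{v+i} = u_i mod 2, u_{i+1} = (u_i − a_{v+i})/2:
  u_0 = 17/5;  a_2 = 1;  u_1 = (u_0 − 1)/2 = 6/5
  u_1 = 6/5;  a_3 = 0;  u_2 = (u_1 − 0)/2 = 3/5
Digits: (0, 0, 1, 0).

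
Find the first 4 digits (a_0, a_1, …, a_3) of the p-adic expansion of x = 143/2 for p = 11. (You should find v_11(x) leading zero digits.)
(a_0, …, a_3) = (0, 1, 6, 5)

v_11(143/2) = 1, so a_0 = ... = a_0 = 0. Factor out: x = 11^1 · u with u = 13/2 a unit in ℤ_11. Expand u iteratively via a_{v+i} = u_i mod 11, u_{i+1} = (u_i − a_{v+i})/11:
  u_0 = 13/2;  a_1 = 1;  u_1 = (u_0 − 1)/11 = 1/2
  u_1 = 1/2;  a_2 = 6;  u_2 = (u_1 − 6)/11 = -1/2
  u_2 = -1/2;  a_3 = 5;  u_3 = (u_2 − 5)/11 = -1/2
Digits: (0, 1, 6, 5).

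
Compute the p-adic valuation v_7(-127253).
v_7(-127253) = 4

v_7(n) is the largest exponent k such that 7^k divides n. Factor out: -127253 = -7^4 · 53. (Sign doesn't affect v_p.) So v_7(-127253) = 4.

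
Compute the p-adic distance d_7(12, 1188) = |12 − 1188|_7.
d_7(12, 1188) = 1/49

Step 1 — x − y = 12 − 1188 = -1176. Step 2 — v_7(-1176) = 2 (factor: -1176 = −(7^2 · 24); the sign does not affect v_p). Step 3 — |x − y|_7 = 7^{-2} = 1/49.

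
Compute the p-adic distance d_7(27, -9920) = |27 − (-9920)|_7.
d_7(27, -9920) = 1/343

Step 1 — x − y = 27 − (-9920) = 9947. Step 2 — v_7(9947) = 3 (factor: 9947 = (7^3 · 29); the sign does not affect v_p). Step 3 — |x − y|_7 = 7^{-3} = 1/343.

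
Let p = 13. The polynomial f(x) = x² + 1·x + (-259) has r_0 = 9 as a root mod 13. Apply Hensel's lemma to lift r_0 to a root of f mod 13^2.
r_1 = 9 (mod 169)

Hensel: r_{i+1} = r_i − f(r_i)·(f′(r_i))^{-1} mod 13^{i+2}, f′(x) = 2x + 1. Iterate:
  r_0 = 9 (mod 13)
  r_1 = 9 (mod 169)
Final: r = 9 satisfies f(r) ≡ 0 mod 13^2.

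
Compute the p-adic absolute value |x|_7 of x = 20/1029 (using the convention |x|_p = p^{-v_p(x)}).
|20/1029|_7 = 343

Step 1 — compute v_7(x) by factoring powers of 7 out of the numerator and denominator: v_7(20/1029) = -3. Step 2 — apply |x|_p = p^{-v_p(x)} = 7^{3} = 343.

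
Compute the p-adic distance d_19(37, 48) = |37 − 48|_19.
d_19(37, 48) = 1

Step 1 — x − y = 37 − 48 = -11. Step 2 — v_19(-11) = 0 (factor: -11 = −(19^0 · 11); the sign does not affect v_p). Step 3 — |x − y|_19 = 19^{0} = 1.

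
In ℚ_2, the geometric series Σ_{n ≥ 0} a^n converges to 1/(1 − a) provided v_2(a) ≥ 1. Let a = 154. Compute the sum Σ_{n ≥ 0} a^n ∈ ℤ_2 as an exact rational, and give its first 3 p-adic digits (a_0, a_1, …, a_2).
Σ a^n = 1/(1 − a) = -1/153;  first 3 digits = (1, 1, 1)

v_2(a) = 1 ≥ 1, so the series converges in ℤ_2 to 1/(1 − a) = 1/(1 − 154) = -1/153. Expand this rational in ℤ_2: compute digits iteratively via d_i = x_i mod 2, x_{i+1} = (x_i − d_i)/2. The first 3 digits are (1, 1, 1).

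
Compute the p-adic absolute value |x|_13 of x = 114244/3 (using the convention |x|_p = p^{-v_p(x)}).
|114244/3|_13 = 1/28561

Step 1 — compute v_13(x) by factoring powers of 13 out of the numerator and denominator: v_13(114244/3) = 4. Step 2 — apply |x|_p = p^{-v_p(x)} = 13^{-4} = 1/28561.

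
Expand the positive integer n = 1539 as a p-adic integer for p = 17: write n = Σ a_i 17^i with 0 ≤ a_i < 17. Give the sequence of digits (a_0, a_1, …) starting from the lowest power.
(a_0, a_1, …) = (9, 5, 5)

Repeated division by 17 gives the digits low-to-high: 1539 = 9 + 5·17^1 + 5·17^2. Digit sequence: (9, 5, 5).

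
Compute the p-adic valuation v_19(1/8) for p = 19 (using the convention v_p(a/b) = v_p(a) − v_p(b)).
v_19(1/8) = 0

Factor powers of 19 from the numerator and denominator of the reduced fraction: 1 = 19^0 · 1 and 8 = 19^0 · 8. Apply v_p(a/b) = v_p(a) − v_p(b): v_19(1/8) = 0 − 0 = 0.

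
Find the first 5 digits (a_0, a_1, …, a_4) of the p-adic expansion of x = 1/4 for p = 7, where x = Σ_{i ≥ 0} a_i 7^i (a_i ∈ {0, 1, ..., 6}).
(a_0, …, a_4) = (2, 5, 1, 5, 1)

v_7(1/4) = 0 (numerator and denominator both coprime to 7), so x ∈ ℤ_7^×. Compute digits iteratively via a_i = x_i mod 7, x_{i+1} = (x_i − a_i)/7, with x_0 = x:
  x_0 = 1/4;  a_0 = 2;  x_1 = (x_0 − 2)/7 = -1/4
  x_1 = -1/4;  a_1 = 5;  x_2 = (x_1 − 5)/7 = -3/4
  x_2 = -3/4;  a_2 = 1;  x_3 = (x_2 − 1)/7 = -1/4
  x_3 = -1/4;  a_3 = 5;  x_4 = (x_3 − 5)/7 = -3/4
  x_4 = -3/4;  a_4 = 1;  x_5 = (x_4 − 1)/7 = -1/4
Digits: (2, 5, 1, 5, 1).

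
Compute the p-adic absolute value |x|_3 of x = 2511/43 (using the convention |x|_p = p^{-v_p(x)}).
|2511/43|_3 = 1/81

Step 1 — compute v_3(x) by factoring powers of 3 out of the numerator and denominator: v_3(2511/43) = 4. Step 2 — apply |x|_p = p^{-v_p(x)} = 3^{-4} = 1/81.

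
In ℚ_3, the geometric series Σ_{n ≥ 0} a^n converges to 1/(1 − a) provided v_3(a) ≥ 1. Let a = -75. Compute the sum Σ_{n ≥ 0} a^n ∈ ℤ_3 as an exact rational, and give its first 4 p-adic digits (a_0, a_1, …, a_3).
Σ a^n = 1/(1 − a) = 1/76;  first 4 digits = (1, 2, 1, 0)

v_3(a) = 1 ≥ 1, so the series converges in ℤ_3 to 1/(1 − a) = 1/(1 − (-75)) = 1/76. Expand this rational in ℤ_3: compute digits iteratively via d_i = x_i mod 3, x_{i+1} = (x_i − d_i)/3. The first 4 digits are (1, 2, 1, 0).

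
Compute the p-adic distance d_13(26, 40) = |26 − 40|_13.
d_13(26, 40) = 1

Step 1 — x − y = 26 − 40 = -14. Step 2 — v_13(-14) = 0 (factor: -14 = −(13^0 · 14); the sign does not affect v_p). Step 3 — |x − y|_13 = 13^{0} = 1.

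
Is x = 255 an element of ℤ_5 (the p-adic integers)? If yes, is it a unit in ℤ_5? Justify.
x ∈ ℤ_5 but not a unit; v_5(x) = 1 > 0

ℤ_5 = {x ∈ ℚ_5 : v_5(x) ≥ 0} and ℤ_5^× = {x ∈ ℤ_5 : v_5(x) = 0}. Here v_5(255) = v_5(num) − v_5(den) = 1; compare against these criteria.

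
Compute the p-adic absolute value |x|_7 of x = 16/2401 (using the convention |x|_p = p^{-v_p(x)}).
|16/2401|_7 = 2401

Step 1 — compute v_7(x) by factoring powers of 7 out of the numerator and denominator: v_7(16/2401) = -4. Step 2 — apply |x|_p = p^{-v_p(x)} = 7^{4} = 2401.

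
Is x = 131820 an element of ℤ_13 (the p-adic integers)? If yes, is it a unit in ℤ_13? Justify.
x ∈ ℤ_13 but not a unit; v_13(x) = 3 > 0

ℤ_13 = {x ∈ ℚ_13 : v_13(x) ≥ 0} and ℤ_13^× = {x ∈ ℤ_13 : v_13(x) = 0}. Here v_13(131820) = v_13(num) − v_13(den) = 3; compare against these criteria.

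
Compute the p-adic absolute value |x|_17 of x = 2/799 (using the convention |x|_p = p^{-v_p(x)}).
|2/799|_17 = 17

Step 1 — compute v_17(x) by factoring powers of 17 out of the numerator and denominator: v_17(2/799) = -1. Step 2 — apply |x|_p = p^{-v_p(x)} = 17^{1} = 17.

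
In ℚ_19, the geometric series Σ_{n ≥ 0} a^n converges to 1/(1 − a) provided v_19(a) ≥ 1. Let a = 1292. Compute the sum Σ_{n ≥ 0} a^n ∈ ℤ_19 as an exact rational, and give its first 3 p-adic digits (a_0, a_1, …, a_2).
Σ a^n = 1/(1 − a) = -1/1291;  first 3 digits = (1, 11, 10)

v_19(a) = 1 ≥ 1, so the series converges in ℤ_19 to 1/(1 − a) = 1/(1 − 1292) = -1/1291. Expand this rational in ℤ_19: compute digits iteratively via d_i = x_i mod 19, x_{i+1} = (x_i − d_i)/19. The first 3 digits are (1, 11, 10).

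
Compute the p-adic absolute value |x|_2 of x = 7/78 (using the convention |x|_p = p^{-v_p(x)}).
|7/78|_2 = 2

Step 1 — compute v_2(x) by factoring powers of 2 out of the numerator and denominator: v_2(7/78) = -1. Step 2 — apply |x|_p = p^{-v_p(x)} = 2^{1} = 2.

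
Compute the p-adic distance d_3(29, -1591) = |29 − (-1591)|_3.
d_3(29, -1591) = 1/81

Step 1 — x − y = 29 − (-1591) = 1620. Step 2 — v_3(1620) = 4 (factor: 1620 = (3^4 · 20); the sign does not affect v_p). Step 3 — |x − y|_3 = 3^{-4} = 1/81.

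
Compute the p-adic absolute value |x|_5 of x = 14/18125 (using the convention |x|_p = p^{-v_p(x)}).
|14/18125|_5 = 625

Step 1 — compute v_5(x) by factoring powers of 5 out of the numerator and denominator: v_5(14/18125) = -4. Step 2 — apply |x|_p = p^{-v_p(x)} = 5^{4} = 625.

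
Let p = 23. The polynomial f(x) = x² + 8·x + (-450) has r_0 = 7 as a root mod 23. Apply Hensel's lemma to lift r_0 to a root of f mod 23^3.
r_2 = 1249 (mod 12167)

Hensel: r_{i+1} = r_i − f(r_i)·(f′(r_i))^{-1} mod 23^{i+2}, f′(x) = 2x + 8. Iterate:
  r_0 = 7 (mod 23)
  r_1 = 191 (mod 529)
  r_2 = 1249 (mod 12167)
Final: r = 1249 satisfies f(r) ≡ 0 mod 23^3.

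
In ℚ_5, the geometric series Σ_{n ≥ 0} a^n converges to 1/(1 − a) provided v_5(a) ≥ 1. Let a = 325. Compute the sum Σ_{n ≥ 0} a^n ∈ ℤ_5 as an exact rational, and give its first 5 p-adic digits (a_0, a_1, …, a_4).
Σ a^n = 1/(1 − a) = -1/324;  first 5 digits = (1, 0, 3, 2, 4)

v_5(a) = 2 ≥ 1, so the series converges in ℤ_5 to 1/(1 − a) = 1/(1 − 325) = -1/324. Expand this rational in ℤ_5: compute digits iteratively via d_i = x_i mod 5, x_{i+1} = (x_i − d_i)/5. The first 5 digits are (1, 0, 3, 2, 4).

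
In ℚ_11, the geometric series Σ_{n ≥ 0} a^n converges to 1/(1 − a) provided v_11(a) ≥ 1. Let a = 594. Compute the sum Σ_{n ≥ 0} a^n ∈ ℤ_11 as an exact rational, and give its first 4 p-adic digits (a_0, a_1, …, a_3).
Σ a^n = 1/(1 − a) = -1/593;  first 4 digits = (1, 10, 5, 0)

v_11(a) = 1 ≥ 1, so the series converges in ℤ_11 to 1/(1 − a) = 1/(1 − 594) = -1/593. Expand this rational in ℤ_11: compute digits iteratively via d_i = x_i mod 11, x_{i+1} = (x_i − d_i)/11. The first 4 digits are (1, 10, 5, 0).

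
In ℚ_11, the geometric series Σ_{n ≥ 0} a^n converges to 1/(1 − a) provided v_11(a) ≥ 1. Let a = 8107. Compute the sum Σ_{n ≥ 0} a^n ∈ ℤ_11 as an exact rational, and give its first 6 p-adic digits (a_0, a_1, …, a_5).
Σ a^n = 1/(1 − a) = -1/8106;  first 6 digits = (1, 0, 1, 6, 1, 1)

v_11(a) = 2 ≥ 1, so the series converges in ℤ_11 to 1/(1 − a) = 1/(1 − 8107) = -1/8106. Expand this rational in ℤ_11: compute digits iteratively via d_i = x_i mod 11, x_{i+1} = (x_i − d_i)/11. The first 6 digits are (1, 0, 1, 6, 1, 1).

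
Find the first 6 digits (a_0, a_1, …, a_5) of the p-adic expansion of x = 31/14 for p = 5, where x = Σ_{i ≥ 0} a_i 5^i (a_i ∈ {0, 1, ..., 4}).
(a_0, …, a_5) = (4, 0, 1, 3, 4, 3)

v_5(31/14) = 0 (numerator and denominator both coprime to 5), so x ∈ ℤ_5^×. Compute digits iteratively via a_i = x_i mod 5, x_{i+1} = (x_i − a_i)/5, with x_0 = x:
  x_0 = 31/14;  a_0 = 4;  x_1 = (x_0 − 4)/5 = -5/14
  x_1 = -5/14;  a_1 = 0;  x_2 = (x_1 − 0)/5 = -1/14
  x_2 = -1/14;  a_2 = 1;  x_3 = (x_2 − 1)/5 = -3/14
  x_3 = -3/14;  a_3 = 3;  x_4 = (x_3 − 3)/5 = -9/14
  x_4 = -9/14;  a_4 = 4;  x_5 = (x_4 − 4)/5 = -13/14
  x_5 = -13/14;  a_5 = 3;  x_6 = (x_5 − 3)/5 = -11/14
Digits: (4, 0, 1, 3, 4, 3).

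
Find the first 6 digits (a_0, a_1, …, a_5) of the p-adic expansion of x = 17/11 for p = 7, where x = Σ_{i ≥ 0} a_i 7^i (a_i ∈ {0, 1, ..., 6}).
(a_0, …, a_5) = (6, 0, 5, 5, 3, 2)

v_7(17/11) = 0 (numerator and denominator both coprime to 7), so x ∈ ℤ_7^×. Compute digits iteratively via a_i = x_i mod 7, x_{i+1} = (x_i − a_i)/7, with x_0 = x:
  x_0 = 17/11;  a_0 = 6;  x_1 = (x_0 − 6)/7 = -7/11
  x_1 = -7/11;  a_1 = 0;  x_2 = (x_1 − 0)/7 = -1/11
  x_2 = -1/11;  a_2 = 5;  x_3 = (x_2 − 5)/7 = -8/11
  x_3 = -8/11;  a_3 = 5;  x_4 = (x_3 − 5)/7 = -9/11
  x_4 = -9/11;  a_4 = 3;  x_5 = (x_4 − 3)/7 = -6/11
  x_5 = -6/11;  a_5 = 2;  x_6 = (x_5 − 2)/7 = -4/11
Digits: (6, 0, 5, 5, 3, 2).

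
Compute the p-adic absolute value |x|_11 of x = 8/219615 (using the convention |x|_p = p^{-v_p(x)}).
|8/219615|_11 = 14641

Step 1 — compute v_11(x) by factoring powers of 11 out of the numerator and denominator: v_11(8/219615) = -4. Step 2 — apply |x|_p = p^{-v_p(x)} = 11^{4} = 14641.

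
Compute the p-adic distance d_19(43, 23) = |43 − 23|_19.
d_19(43, 23) = 1

Step 1 — x − y = 43 − 23 = 20. Step 2 — v_19(20) = 0 (factor: 20 = (19^0 · 20); the sign does not affect v_p). Step 3 — |x − y|_19 = 19^{0} = 1.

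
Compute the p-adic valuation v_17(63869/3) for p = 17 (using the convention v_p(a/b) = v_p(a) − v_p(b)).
v_17(63869/3) = 3

Factor powers of 17 from the numerator and denominator of the reduced fraction: 63869 = 17^3 · 13 and 3 = 17^0 · 3. Apply v_p(a/b) = v_p(a) − v_p(b): v_17(63869/3) = 3 − 0 = 3.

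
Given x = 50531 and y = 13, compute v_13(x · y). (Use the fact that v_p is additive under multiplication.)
v_13(656903) = 4

v_p(x) = 3 (factor: 50531 = 13^3 · 23); v_p(y) = 1 (factor: 13 = 13^1 · 1). Additivity: v_p(xy) = v_p(x) + v_p(y) = 3 + 1 = 4. (Direct check: xy = 656903 = 13^4 · (23).)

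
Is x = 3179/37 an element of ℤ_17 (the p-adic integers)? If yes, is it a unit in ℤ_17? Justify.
x ∈ ℤ_17 but not a unit; v_17(x) = 2 > 0

ℤ_17 = {x ∈ ℚ_17 : v_17(x) ≥ 0} and ℤ_17^× = {x ∈ ℤ_17 : v_17(x) = 0}. Here v_17(3179/37) = v_17(num) − v_17(den) = 2; compare against these criteria.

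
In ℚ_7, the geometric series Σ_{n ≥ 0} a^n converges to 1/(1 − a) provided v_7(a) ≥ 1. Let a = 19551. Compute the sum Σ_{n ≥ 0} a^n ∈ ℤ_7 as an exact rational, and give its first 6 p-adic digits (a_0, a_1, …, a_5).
Σ a^n = 1/(1 − a) = -1/19550;  first 6 digits = (1, 0, 0, 1, 1, 1)

v_7(a) = 3 ≥ 1, so the series converges in ℤ_7 to 1/(1 − a) = 1/(1 − 19551) = -1/19550. Expand this rational in ℤ_7: compute digits iteratively via d_i = x_i mod 7, x_{i+1} = (x_i − d_i)/7. The first 6 digits are (1, 0, 0, 1, 1, 1).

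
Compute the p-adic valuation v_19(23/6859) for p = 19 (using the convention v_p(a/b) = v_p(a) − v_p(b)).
v_19(23/6859) = -3

Factor powers of 19 from the numerator and denominator of the reduced fraction: 23 = 19^0 · 23 and 6859 = 19^3 · 1. Apply v_p(a/b) = v_p(a) − v_p(b): v_19(23/6859) = 0 − 3 = -3.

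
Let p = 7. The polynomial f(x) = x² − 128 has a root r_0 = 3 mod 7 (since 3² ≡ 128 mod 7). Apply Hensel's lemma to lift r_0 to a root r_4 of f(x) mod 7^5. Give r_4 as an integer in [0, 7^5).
r_4 = 2922 (mod 16807)

Hensel's recurrence: r_{i+1} = r_i − f(r_i)·(f′(r_i))^{-1} mod 7^{i+2}, with f′(x) = 2x. Iterate:
  r_0 = 3 (mod 7)
  r_1 = 31 (mod 49)
  r_2 = 178 (mod 343)
  r_3 = 521 (mod 2401)
  r_4 = 2922 (mod 16807)
Final: r_4 = 2922, and one checks f(r_4) ≡ 0 mod 7^5.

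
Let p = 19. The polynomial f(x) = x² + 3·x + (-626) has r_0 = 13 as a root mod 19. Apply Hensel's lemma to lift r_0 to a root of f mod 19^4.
r_3 = 105539 (mod 130321)

Hensel: r_{i+1} = r_i − f(r_i)·(f′(r_i))^{-1} mod 19^{i+2}, f′(x) = 2x + 3. Iterate:
  r_0 = 13 (mod 19)
  r_1 = 127 (mod 361)
  r_2 = 2654 (mod 6859)
  r_3 = 105539 (mod 130321)
Final: r = 105539 satisfies f(r) ≡ 0 mod 19^4.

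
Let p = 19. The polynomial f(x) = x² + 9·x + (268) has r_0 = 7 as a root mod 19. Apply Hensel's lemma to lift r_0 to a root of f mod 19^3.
r_2 = 4966 (mod 6859)

Hensel: r_{i+1} = r_i − f(r_i)·(f′(r_i))^{-1} mod 19^{i+2}, f′(x) = 2x + 9. Iterate:
  r_0 = 7 (mod 19)
  r_1 = 273 (mod 361)
  r_2 = 4966 (mod 6859)
Final: r = 4966 satisfies f(r) ≡ 0 mod 19^3.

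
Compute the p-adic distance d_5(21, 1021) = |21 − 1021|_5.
d_5(21, 1021) = 1/125

Step 1 — x − y = 21 − 1021 = -1000. Step 2 — v_5(-1000) = 3 (factor: -1000 = −(5^3 · 8); the sign does not affect v_p). Step 3 — |x − y|_5 = 5^{-3} = 1/125.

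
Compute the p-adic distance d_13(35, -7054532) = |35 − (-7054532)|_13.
d_13(35, -7054532) = 1/371293

Step 1 — x − y = 35 − (-7054532) = 7054567. Step 2 — v_13(7054567) = 5 (factor: 7054567 = (13^5 · 19); the sign does not affect v_p). Step 3 — |x − y|_13 = 13^{-5} = 1/371293.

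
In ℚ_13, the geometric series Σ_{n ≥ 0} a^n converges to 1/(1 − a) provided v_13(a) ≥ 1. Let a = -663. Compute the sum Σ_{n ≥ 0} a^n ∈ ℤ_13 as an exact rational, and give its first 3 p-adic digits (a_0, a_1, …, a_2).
Σ a^n = 1/(1 − a) = 1/664;  first 3 digits = (1, 1, 10)

v_13(a) = 1 ≥ 1, so the series converges in ℤ_13 to 1/(1 − a) = 1/(1 − (-663)) = 1/664. Expand this rational in ℤ_13: compute digits iteratively via d_i = x_i mod 13, x_{i+1} = (x_i − d_i)/13. The first 3 digits are (1, 1, 10).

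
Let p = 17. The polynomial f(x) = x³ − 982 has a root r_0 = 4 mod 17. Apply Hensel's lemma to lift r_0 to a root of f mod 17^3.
r_2 = 565 (mod 4913)

Hensel: r_{i+1} = r_i − f(r_i)/f′(r_i) mod 17^{i+2}, where f′(x) = 3x². Iterate:
  r_0 = 4 (mod 17)
  r_1 = 276 (mod 289)
  r_2 = 565 (mod 4913)
Final: r = 565 with f(r) ≡ 0 mod 17^3.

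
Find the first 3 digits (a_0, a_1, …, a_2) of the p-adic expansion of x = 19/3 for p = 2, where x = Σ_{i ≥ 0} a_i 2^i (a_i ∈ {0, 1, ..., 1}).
(a_0, …, a_2) = (1, 0, 0)

v_2(19/3) = 0 (numerator and denominator both coprime to 2), so x ∈ ℤ_2^×. Compute digits iteratively via a_i = x_i mod 2, x_{i+1} = (x_i − a_i)/2, with x_0 = x:
  x_0 = 19/3;  a_0 = 1;  x_1 = (x_0 − 1)/2 = 8/3
  x_1 = 8/3;  a_1 = 0;  x_2 = (x_1 − 0)/2 = 4/3
  x_2 = 4/3;  a_2 = 0;  x_3 = (x_2 − 0)/2 = 2/3
Digits: (1, 0, 0).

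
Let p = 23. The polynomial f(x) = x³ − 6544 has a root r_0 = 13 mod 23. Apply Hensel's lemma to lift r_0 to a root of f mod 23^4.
r_3 = 245584 (mod 279841)

Hensel: r_{i+1} = r_i − f(r_i)/f′(r_i) mod 23^{i+2}, where f′(x) = 3x². Iterate:
  r_0 = 13 (mod 23)
  r_1 = 128 (mod 529)
  r_2 = 2244 (mod 12167)
  r_3 = 245584 (mod 279841)
Final: r = 245584 with f(r) ≡ 0 mod 23^4.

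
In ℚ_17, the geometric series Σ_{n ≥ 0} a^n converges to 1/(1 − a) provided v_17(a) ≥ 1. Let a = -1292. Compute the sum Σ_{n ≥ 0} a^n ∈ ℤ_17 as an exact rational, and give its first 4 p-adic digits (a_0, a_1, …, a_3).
Σ a^n = 1/(1 − a) = 1/1293;  first 4 digits = (1, 9, 8, 14)

v_17(a) = 1 ≥ 1, so the series converges in ℤ_17 to 1/(1 − a) = 1/(1 − (-1292)) = 1/1293. Expand this rational in ℤ_17: compute digits iteratively via d_i = x_i mod 17, x_{i+1} = (x_i − d_i)/17. The first 4 digits are (1, 9, 8, 14).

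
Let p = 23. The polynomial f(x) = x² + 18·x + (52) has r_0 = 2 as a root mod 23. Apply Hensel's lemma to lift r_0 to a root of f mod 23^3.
r_2 = 10674 (mod 12167)

Hensel: r_{i+1} = r_i − f(r_i)·(f′(r_i))^{-1} mod 23^{i+2}, f′(x) = 2x + 18. Iterate:
  r_0 = 2 (mod 23)
  r_1 = 94 (mod 529)
  r_2 = 10674 (mod 12167)
Final: r = 10674 satisfies f(r) ≡ 0 mod 23^3.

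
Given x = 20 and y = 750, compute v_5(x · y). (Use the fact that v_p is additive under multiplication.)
v_5(15000) = 4

v_p(x) = 1 (factor: 20 = 5^1 · 4); v_p(y) = 3 (factor: 750 = 5^3 · 6). Additivity: v_p(xy) = v_p(x) + v_p(y) = 1 + 3 = 4. (Direct check: xy = 15000 = 5^4 · (24).)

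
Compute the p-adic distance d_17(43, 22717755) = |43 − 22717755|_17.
d_17(43, 22717755) = 1/1419857

Step 1 — x − y = 43 − 22717755 = -22717712. Step 2 — v_17(-22717712) = 5 (factor: -22717712 = −(17^5 · 16); the sign does not affect v_p). Step 3 — |x − y|_17 = 17^{-5} = 1/1419857.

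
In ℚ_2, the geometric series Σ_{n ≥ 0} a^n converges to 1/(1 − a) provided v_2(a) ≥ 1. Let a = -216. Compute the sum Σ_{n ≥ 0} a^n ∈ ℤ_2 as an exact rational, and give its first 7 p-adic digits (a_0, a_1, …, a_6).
Σ a^n = 1/(1 − a) = 1/217;  first 7 digits = (1, 0, 0, 1, 0, 1, 1)

v_2(a) = 3 ≥ 1, so the series converges in ℤ_2 to 1/(1 − a) = 1/(1 − (-216)) = 1/217. Expand this rational in ℤ_2: compute digits iteratively via d_i = x_i mod 2, x_{i+1} = (x_i − d_i)/2. The first 7 digits are (1, 0, 0, 1, 0, 1, 1).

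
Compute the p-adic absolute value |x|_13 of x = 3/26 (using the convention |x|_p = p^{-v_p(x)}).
|3/26|_13 = 13

Step 1 — compute v_13(x) by factoring powers of 13 out of the numerator and denominator: v_13(3/26) = -1. Step 2 — apply |x|_p = p^{-v_p(x)} = 13^{1} = 13.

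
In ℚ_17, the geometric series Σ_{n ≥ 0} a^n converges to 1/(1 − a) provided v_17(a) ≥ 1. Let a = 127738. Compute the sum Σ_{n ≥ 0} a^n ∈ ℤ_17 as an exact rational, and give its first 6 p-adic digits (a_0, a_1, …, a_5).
Σ a^n = 1/(1 − a) = -1/127737;  first 6 digits = (1, 0, 0, 9, 1, 0)

v_17(a) = 3 ≥ 1, so the series converges in ℤ_17 to 1/(1 − a) = 1/(1 − 127738) = -1/127737. Expand this rational in ℤ_17: compute digits iteratively via d_i = x_i mod 17, x_{i+1} = (x_i − d_i)/17. The first 6 digits are (1, 0, 0, 9, 1, 0).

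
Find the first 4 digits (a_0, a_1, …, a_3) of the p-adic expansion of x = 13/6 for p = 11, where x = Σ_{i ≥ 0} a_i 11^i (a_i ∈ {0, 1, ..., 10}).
(a_0, …, a_3) = (4, 9, 1, 9)

v_11(13/6) = 0 (numerator and denominator both coprime to 11), so x ∈ ℤ_11^×. Compute digits iteratively via a_i = x_i mod 11, x_{i+1} = (x_i − a_i)/11, with x_0 = x:
  x_0 = 13/6;  a_0 = 4;  x_1 = (x_0 − 4)/11 = -1/6
  x_1 = -1/6;  a_1 = 9;  x_2 = (x_1 − 9)/11 = -5/6
  x_2 = -5/6;  a_2 = 1;  x_3 = (x_2 − 1)/11 = -1/6
  x_3 = -1/6;  a_3 = 9;  x_4 = (x_3 − 9)/11 = -5/6
Digits: (4, 9, 1, 9).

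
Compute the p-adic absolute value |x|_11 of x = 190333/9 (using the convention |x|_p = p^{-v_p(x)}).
|190333/9|_11 = 1/14641

Step 1 — compute v_11(x) by factoring powers of 11 out of the numerator and denominator: v_11(190333/9) = 4. Step 2 — apply |x|_p = p^{-v_p(x)} = 11^{-4} = 1/14641.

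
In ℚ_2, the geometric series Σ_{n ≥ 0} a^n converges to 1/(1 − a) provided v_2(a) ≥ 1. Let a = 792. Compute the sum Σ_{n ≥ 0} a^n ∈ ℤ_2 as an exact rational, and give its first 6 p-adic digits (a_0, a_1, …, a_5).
Σ a^n = 1/(1 − a) = -1/791;  first 6 digits = (1, 0, 0, 1, 1, 0)

v_2(a) = 3 ≥ 1, so the series converges in ℤ_2 to 1/(1 − a) = 1/(1 − 792) = -1/791. Expand this rational in ℤ_2: compute digits iteratively via d_i = x_i mod 2, x_{i+1} = (x_i − d_i)/2. The first 6 digits are (1, 0, 0, 1, 1, 0).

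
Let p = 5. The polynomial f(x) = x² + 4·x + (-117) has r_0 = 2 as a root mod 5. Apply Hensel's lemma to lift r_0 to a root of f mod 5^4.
r_3 = 612 (mod 625)

Hensel: r_{i+1} = r_i − f(r_i)·(f′(r_i))^{-1} mod 5^{i+2}, f′(x) = 2x + 4. Iterate:
  r_0 = 2 (mod 5)
  r_1 = 12 (mod 25)
  r_2 = 112 (mod 125)
  r_3 = 612 (mod 625)
Final: r = 612 satisfies f(r) ≡ 0 mod 5^4.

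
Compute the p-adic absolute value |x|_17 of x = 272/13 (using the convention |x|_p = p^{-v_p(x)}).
|272/13|_17 = 1/17

Step 1 — compute v_17(x) by factoring powers of 17 out of the numerator and denominator: v_17(272/13) = 1. Step 2 — apply |x|_p = p^{-v_p(x)} = 17^{-1} = 1/17.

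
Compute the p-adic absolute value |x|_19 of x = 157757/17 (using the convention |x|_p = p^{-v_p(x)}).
|157757/17|_19 = 1/6859

Step 1 — compute v_19(x) by factoring powers of 19 out of the numerator and denominator: v_19(157757/17) = 3. Step 2 — apply |x|_p = p^{-v_p(x)} = 19^{-3} = 1/6859.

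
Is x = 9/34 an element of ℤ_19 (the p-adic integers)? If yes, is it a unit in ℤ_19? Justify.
x ∈ ℤ_19^× (unit); v_19(x) = 0

ℤ_19 = {x ∈ ℚ_19 : v_19(x) ≥ 0} and ℤ_19^× = {x ∈ ℤ_19 : v_19(x) = 0}. Here v_19(9/34) = v_19(num) − v_19(den) = 0; compare against these criteria.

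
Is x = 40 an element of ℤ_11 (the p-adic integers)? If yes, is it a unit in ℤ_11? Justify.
x ∈ ℤ_11^× (unit); v_11(x) = 0

ℤ_11 = {x ∈ ℚ_11 : v_11(x) ≥ 0} and ℤ_11^× = {x ∈ ℤ_11 : v_11(x) = 0}. Here v_11(40) = v_11(num) − v_11(den) = 0; compare against these criteria.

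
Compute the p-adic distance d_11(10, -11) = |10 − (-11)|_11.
d_11(10, -11) = 1

Step 1 — x − y = 10 − (-11) = 21. Step 2 — v_11(21) = 0 (factor: 21 = (11^0 · 21); the sign does not affect v_p). Step 3 — |x − y|_11 = 11^{0} = 1.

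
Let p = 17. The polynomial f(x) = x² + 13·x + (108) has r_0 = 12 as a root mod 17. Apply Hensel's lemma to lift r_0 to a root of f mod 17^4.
r_3 = 73860 (mod 83521)

Hensel: r_{i+1} = r_i − f(r_i)·(f′(r_i))^{-1} mod 17^{i+2}, f′(x) = 2x + 13. Iterate:
  r_0 = 12 (mod 17)
  r_1 = 165 (mod 289)
  r_2 = 165 (mod 4913)
  r_3 = 73860 (mod 83521)
Final: r = 73860 satisfies f(r) ≡ 0 mod 17^4.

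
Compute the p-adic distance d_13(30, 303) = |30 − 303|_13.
d_13(30, 303) = 1/13

Step 1 — x − y = 30 − 303 = -273. Step 2 — v_13(-273) = 1 (factor: -273 = −(13^1 · 21); the sign does not affect v_p). Step 3 — |x − y|_13 = 13^{-1} = 1/13.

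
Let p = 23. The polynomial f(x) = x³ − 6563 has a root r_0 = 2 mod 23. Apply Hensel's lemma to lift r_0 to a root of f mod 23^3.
r_2 = 3061 (mod 12167)

Hensel: r_{i+1} = r_i − f(r_i)/f′(r_i) mod 23^{i+2}, where f′(x) = 3x². Iterate:
  r_0 = 2 (mod 23)
  r_1 = 416 (mod 529)
  r_2 = 3061 (mod 12167)
Final: r = 3061 with f(r) ≡ 0 mod 23^3.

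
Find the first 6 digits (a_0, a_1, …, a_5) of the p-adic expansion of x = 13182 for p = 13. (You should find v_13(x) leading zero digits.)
(a_0, …, a_5) = (0, 0, 0, 6, 0, 0)

v_13(13182) = 3, so a_0 = ... = a_2 = 0. Factor out: x = 13^3 · u with u = 6 a unit in ℤ_13. Expand u iteratively via a_{v+i} = u_i mod 13, u_{i+1} = (u_i − a_{v+i})/13:
  u_0 = 6;  a_3 = 6;  u_1 = (u_0 − 6)/13 = 0
  u_1 = 0;  a_4 = 0;  u_2 = (u_1 − 0)/13 = 0
  u_2 = 0;  a_5 = 0;  u_3 = (u_2 − 0)/13 = 0
Digits: (0, 0, 0, 6, 0, 0).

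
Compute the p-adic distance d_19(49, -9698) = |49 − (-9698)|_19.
d_19(49, -9698) = 1/361

Step 1 — x − y = 49 − (-9698) = 9747. Step 2 — v_19(9747) = 2 (factor: 9747 = (19^2 · 27); the sign does not affect v_p). Step 3 — |x − y|_19 = 19^{-2} = 1/361.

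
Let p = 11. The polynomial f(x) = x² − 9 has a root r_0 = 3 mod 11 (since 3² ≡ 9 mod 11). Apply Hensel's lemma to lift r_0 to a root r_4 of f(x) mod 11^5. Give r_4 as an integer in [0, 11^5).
r_4 = 3 (mod 161051)

Hensel's recurrence: r_{i+1} = r_i − f(r_i)·(f′(r_i))^{-1} mod 11^{i+2}, with f′(x) = 2x. Iterate:
  r_0 = 3 (mod 11)
  r_1 = 3 (mod 121)
  r_2 = 3 (mod 1331)
  r_3 = 3 (mod 14641)
  r_4 = 3 (mod 161051)
Final: r_4 = 3, and one checks f(r_4) ≡ 0 mod 11^5.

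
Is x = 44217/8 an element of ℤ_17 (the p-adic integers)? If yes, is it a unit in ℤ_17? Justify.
x ∈ ℤ_17 but not a unit; v_17(x) = 3 > 0

ℤ_17 = {x ∈ ℚ_17 : v_17(x) ≥ 0} and ℤ_17^× = {x ∈ ℤ_17 : v_17(x) = 0}. Here v_17(44217/8) = v_17(num) − v_17(den) = 3; compare against these criteria.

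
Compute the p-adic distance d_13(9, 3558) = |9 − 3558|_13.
d_13(9, 3558) = 1/169

Step 1 — x − y = 9 − 3558 = -3549. Step 2 — v_13(-3549) = 2 (factor: -3549 = −(13^2 · 21); the sign does not affect v_p). Step 3 — |x − y|_13 = 13^{-2} = 1/169.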